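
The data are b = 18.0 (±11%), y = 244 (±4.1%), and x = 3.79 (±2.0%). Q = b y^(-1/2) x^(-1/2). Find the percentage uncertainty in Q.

11.2%

Each factor contributes (exponent × relative error)² to (δQ/Q)²:
  (1·δb/b)² = (1×0.110)² = 0.0121;  (−½·δy/y)² = (-0.5×0.0410)² = 0.000420;  (−½·δx/x)² = (-0.5×0.0200)² = 0.000100
δQ/Q = √(0.0126) = 0.112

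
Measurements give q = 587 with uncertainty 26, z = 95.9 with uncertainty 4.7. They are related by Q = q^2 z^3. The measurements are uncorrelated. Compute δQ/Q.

0.172

Each factor contributes (exponent × relative error)² to (δQ/Q)²:
  (2·δq/q)² = (2×0.0443)² = 0.00785;  (3·δz/z)² = (3×0.0490)² = 0.0216
δQ/Q = √(0.0295) = 0.172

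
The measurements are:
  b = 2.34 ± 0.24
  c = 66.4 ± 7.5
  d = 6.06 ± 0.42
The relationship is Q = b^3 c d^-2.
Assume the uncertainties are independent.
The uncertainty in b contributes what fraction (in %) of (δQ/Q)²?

74.8%

(δQ/Q)² = (3·δb/b)² + (1·δc/c)² + (-2·δd/d)²
  b term: (3×0.103)² = 0.0947
  c term: (1×0.113)² = 0.0128
  d term: (-2×0.0693)² = 0.0192
Total = 0.127. Share from b = 0.0947/0.127 = 0.748.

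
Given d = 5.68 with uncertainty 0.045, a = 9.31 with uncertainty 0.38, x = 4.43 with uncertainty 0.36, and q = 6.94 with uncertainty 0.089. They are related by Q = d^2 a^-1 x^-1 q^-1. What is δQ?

0.0105

Each factor contributes (exponent × relative error)² to (δQ/Q)²:
  (2·δd/d)² = (2×0.00792)² = 0.000251;  (-1·δa/a)² = (-1×0.0408)² = 0.00167;  (-1·δx/x)² = (-1×0.0813)² = 0.00660;  (-1·δq/q)² = (-1×0.0128)² = 0.000164
δQ/Q = √(0.00869) = 0.0932
Q = 0.113, so δQ = 0.0932 × 0.113 = 0.0105.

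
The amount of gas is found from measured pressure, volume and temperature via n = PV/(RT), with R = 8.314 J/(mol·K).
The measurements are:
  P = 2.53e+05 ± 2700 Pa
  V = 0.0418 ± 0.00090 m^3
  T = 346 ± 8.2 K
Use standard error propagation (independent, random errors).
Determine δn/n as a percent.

Products/powers → add relative errors in quadrature, weighted by exponent:
  (1·δP/P)² = (1×0.0107)² = 0.000114;  (1·δV/V)² = (1×0.0215)² = 0.000464;  (-1·δT/T)² = (-1×0.0237)² = 0.000562
δn/n = √(0.00114) = 0.0338

3.38%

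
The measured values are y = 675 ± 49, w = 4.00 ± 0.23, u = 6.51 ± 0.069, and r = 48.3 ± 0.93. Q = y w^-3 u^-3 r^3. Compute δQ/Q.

Each factor contributes (exponent × relative error)² to (δQ/Q)²:
  (1·δy/y)² = (1×0.0726)² = 0.00527;  (-3·δw/w)² = (-3×0.0575)² = 0.0298;  (-3·δu/u)² = (-3×0.0106)² = 0.00101;  (3·δr/r)² = (3×0.0193)² = 0.00334
δQ/Q = √(0.0394) = 0.198

0.198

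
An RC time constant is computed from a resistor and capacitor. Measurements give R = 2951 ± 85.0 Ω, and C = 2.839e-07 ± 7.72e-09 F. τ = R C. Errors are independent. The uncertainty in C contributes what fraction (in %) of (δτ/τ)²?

47.1%

(δτ/τ)² = (1·δR/R)² + (1·δC/C)²
  R term: (1×0.0288)² = 0.000830
  C term: (1×0.0272)² = 0.000739
Total = 0.00157. Share from C = 0.000739/0.00157 = 0.471.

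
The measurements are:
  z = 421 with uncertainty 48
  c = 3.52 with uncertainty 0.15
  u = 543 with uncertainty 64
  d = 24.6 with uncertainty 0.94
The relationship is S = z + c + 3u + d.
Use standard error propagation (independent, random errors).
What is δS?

198

Sums and differences: (δS)² = Σ (cᵢ δxᵢ)².
  (δz)² = 2300;  (δc)² = 0.0225;  (3·δu)² = 36900;  (δd)² = 0.884
δS = √(39200) = 198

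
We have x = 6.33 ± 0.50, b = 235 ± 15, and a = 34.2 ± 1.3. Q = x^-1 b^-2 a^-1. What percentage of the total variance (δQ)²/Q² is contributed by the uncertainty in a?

(δQ/Q)² = (-1·δx/x)² + (-2·δb/b)² + (-1·δa/a)²
  x term: (-1×0.0790)² = 0.00624
  b term: (-2×0.0638)² = 0.0163
  a term: (-1×0.0380)² = 0.00144
Total = 0.0240. Share from a = 0.00144/0.0240 = 0.0603.

6.03%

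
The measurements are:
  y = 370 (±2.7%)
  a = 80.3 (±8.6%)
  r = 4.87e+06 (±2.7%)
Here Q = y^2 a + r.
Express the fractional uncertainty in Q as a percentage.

7.09%

Let p = y^2·a = 1.1e+07. δp/p = √((2·δy/y)² + (1·δa/a)²) = √(0.00292 + 0.00740) = 0.102, so δp = 1.12e+06.
Q = p + r: δQ = √(δp² + δr²) = √(1.25e+12 + 1.73e+10) = 1.12e+06
Q = 1.59e+07, so δQ/Q = 1.12e+06/1.59e+07 = 0.0709.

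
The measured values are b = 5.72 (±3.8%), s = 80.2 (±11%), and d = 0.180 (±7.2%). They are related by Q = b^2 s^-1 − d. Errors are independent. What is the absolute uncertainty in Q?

0.0561

Let p = b^2·s^-1 = 0.408. δp/p = √((2·δb/b)² + (-1·δs/s)²) = √(0.00578 + 0.0121) = 0.134, so δp = 0.0545.
Q = p − d: δQ = √(δp² + δd²) = √(0.00298 + 0.000168) = 0.0561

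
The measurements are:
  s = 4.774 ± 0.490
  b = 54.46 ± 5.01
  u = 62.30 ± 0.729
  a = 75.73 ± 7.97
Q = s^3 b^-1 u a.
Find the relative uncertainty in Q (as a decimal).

0.338

Products/powers → add relative errors in quadrature, weighted by exponent:
  (3·δs/s)² = (3×0.103)² = 0.0948;  (-1·δb/b)² = (-1×0.0920)² = 0.00846;  (1·δu/u)² = (1×0.0117)² = 0.000137;  (1·δa/a)² = (1×0.105)² = 0.0111
δQ/Q = √(0.114) = 0.338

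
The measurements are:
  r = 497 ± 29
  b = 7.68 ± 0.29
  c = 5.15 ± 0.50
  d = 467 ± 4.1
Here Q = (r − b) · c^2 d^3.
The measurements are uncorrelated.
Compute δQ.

2.71e+11

Let u = r − b = 489. δu = √(δr² + δb²) = √(841 + 0.0841) = 29.0, so δu/u = 0.0593.
Q is then a monomial in u, c, d:
δQ/Q = √((δu/u)² + (2·δc/c)² + (3·δd/d)²) = √(0.00351 + 0.0377 + 0.000694) = 0.205
Q = 1.32e+12, so δQ = 0.205 × 1.32e+12 = 2.71e+11.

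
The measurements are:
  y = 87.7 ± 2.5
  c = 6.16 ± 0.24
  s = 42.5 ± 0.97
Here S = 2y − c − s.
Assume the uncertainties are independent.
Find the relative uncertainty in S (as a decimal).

Absolute uncertainties add in quadrature for a linear combination:
  (2·δy)² = 25.0;  (δc)² = 0.0576;  (δs)² = 0.941
δS = √(26.0) = 5.10
S = 127, so δS/S = 5.10/127 = 0.0402.

0.0402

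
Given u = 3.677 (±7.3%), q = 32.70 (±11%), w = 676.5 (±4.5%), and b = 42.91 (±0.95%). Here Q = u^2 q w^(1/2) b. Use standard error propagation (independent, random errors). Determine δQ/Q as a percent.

18.4%

Products/powers → add relative errors in quadrature, weighted by exponent:
  (2·δu/u)² = (2×0.0730)² = 0.0213;  (1·δq/q)² = (1×0.110)² = 0.0121;  (½·δw/w)² = (0.5×0.0450)² = 0.000506;  (1·δb/b)² = (1×0.00950)² = 9.02e-05
δQ/Q = √(0.0340) = 0.184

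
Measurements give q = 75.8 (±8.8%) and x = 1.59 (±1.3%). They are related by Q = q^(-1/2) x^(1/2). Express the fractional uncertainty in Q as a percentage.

4.45%

Relative error in a monomial: (δQ/Q)² = Σ (nᵢ · δxᵢ/xᵢ)².
  (−½·δq/q)² = (-0.5×0.0880)² = 0.00194;  (½·δx/x)² = (0.5×0.0130)² = 4.23e-05
δQ/Q = √(0.00198) = 0.0445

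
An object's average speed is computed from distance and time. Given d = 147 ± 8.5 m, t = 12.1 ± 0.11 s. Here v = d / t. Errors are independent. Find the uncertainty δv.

Since v is a product/quotient, work with relative uncertainties:
  (1·δd/d)² = (1×0.0578)² = 0.00334;  (-1·δt/t)² = (-1×0.00909)² = 8.26e-05
δv/v = √(0.00343) = 0.0585
v = 12.1 m/s, so δv = 0.0585 × 12.1 = 0.711 m/s.

0.711 m/s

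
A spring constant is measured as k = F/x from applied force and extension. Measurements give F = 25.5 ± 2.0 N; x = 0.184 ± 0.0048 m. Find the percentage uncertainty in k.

For a monomial k ∝ F, x^-1, fractional errors add in quadrature:
  (1·δF/F)² = (1×0.0784)² = 0.00615;  (-1·δx/x)² = (-1×0.0261)² = 0.000681
δk/k = √(0.00683) = 0.0827

8.27%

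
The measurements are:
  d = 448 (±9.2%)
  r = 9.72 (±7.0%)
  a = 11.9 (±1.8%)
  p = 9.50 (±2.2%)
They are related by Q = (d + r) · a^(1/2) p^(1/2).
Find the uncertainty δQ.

Let u = d + r = 458. δu = √(δd² + δr²) = √(1700 + 0.463) = 41.2, so δu/u = 0.0901.
Q is then a monomial in u, a, p:
δQ/Q = √((δu/u)² + (½·δa/a)² + (½·δp/p)²) = √(0.00811 + 8.1e-05 + 0.000121) = 0.0912
Q = 4870, so δQ = 0.0912 × 4870 = 444.

444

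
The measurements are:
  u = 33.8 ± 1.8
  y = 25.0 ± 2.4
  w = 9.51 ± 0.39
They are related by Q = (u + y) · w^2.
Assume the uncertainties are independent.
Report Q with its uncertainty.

5320 ± 514

Let h = u + y = 58.8. δh = √(δu² + δy²) = √(3.24 + 5.76) = 3.00, so δh/h = 0.0510.
Q is then a monomial in h, w:
δQ/Q = √((δh/h)² + (2·δw/w)²) = √(0.00260 + 0.00673) = 0.0966
Q = 5320, so δQ = 0.0966 × 5320 = 514.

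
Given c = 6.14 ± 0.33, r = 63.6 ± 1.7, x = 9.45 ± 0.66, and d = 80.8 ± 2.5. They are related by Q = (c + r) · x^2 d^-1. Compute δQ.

11.2

Let u = c + r = 69.7. δu = √(δc² + δr²) = √(0.109 + 2.89) = 1.73, so δu/u = 0.0248.
Q is then a monomial in u, x, d:
δQ/Q = √((δu/u)² + (2·δx/x)² + (-1·δd/d)²) = √(0.000617 + 0.0195 + 0.000957) = 0.145
Q = 77.1, so δQ = 0.145 × 77.1 = 11.2.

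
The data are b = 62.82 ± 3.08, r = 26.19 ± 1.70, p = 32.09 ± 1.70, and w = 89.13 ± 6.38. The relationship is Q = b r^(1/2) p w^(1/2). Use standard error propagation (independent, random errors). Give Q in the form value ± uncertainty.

97400 ± 8460

For a monomial Q ∝ b, r^(1/2), p, w^(1/2), fractional errors add in quadrature:
  (1·δb/b)² = (1×0.0490)² = 0.00240;  (½·δr/r)² = (0.5×0.0649)² = 0.00105;  (1·δp/p)² = (1×0.0530)² = 0.00281;  (½·δw/w)² = (0.5×0.0716)² = 0.00128
δQ/Q = √(0.00754) = 0.0869
Q = 97400, so δQ = 0.0869 × 97400 = 8460.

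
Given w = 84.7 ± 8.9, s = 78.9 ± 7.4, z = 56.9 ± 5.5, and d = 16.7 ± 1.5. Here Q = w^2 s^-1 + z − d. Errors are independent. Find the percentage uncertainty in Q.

Let p = w^2·s^-1 = 90.9. δp/p = √((2·δw/w)² + (-1·δs/s)²) = √(0.0442 + 0.00880) = 0.230, so δp = 20.9.
Q = p + z − d: δQ = √(δp² + δz² + δd²) = √(438 + 30.2 + 2.25) = 21.7
Q = 131, so δQ/Q = 21.7/131 = 0.165.

16.5%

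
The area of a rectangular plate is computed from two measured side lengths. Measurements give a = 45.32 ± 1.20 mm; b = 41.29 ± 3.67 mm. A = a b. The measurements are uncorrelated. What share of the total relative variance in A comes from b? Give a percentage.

91.8%

(δA/A)² = (1·δa/a)² + (1·δb/b)²
  a term: (1×0.0265)² = 0.000701
  b term: (1×0.0889)² = 0.00790
Total = 0.00860. Share from b = 0.00790/0.00860 = 0.918.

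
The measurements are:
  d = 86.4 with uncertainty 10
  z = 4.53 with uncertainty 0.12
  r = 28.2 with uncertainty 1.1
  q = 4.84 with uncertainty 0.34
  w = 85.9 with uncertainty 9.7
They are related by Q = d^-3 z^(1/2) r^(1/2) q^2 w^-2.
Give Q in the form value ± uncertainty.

Q is a product of powers, so relative uncertainties combine in quadrature:
  (-3·δd/d)² = (-3×0.116)² = 0.121;  (½·δz/z)² = (0.5×0.0265)² = 0.000175;  (½·δr/r)² = (0.5×0.0390)² = 0.000380;  (2·δq/q)² = (2×0.0702)² = 0.0197;  (-2·δw/w)² = (-2×0.113)² = 0.0510
δQ/Q = √(0.192) = 0.438
Q = 5.56e-08, so δQ = 0.438 × 5.56e-08 = 2.44e-08.

(5.56 ± 2.44) × 10^-8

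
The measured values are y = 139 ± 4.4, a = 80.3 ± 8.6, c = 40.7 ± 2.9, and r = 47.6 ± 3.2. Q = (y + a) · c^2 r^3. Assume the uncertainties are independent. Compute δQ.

Let u = y + a = 219. δu = √(δy² + δa²) = √(19.4 + 74.0) = 9.66, so δu/u = 0.0441.
Q is then a monomial in u, c, r:
δQ/Q = √((δu/u)² + (2·δc/c)² + (3·δr/r)²) = √(0.00194 + 0.0203 + 0.0407) = 0.251
Q = 3.92e+10, so δQ = 0.251 × 3.92e+10 = 9.83e+09.

9.83e+09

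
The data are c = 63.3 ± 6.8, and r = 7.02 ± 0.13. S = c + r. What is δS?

S is a linear combination, so absolute uncertainties add in quadrature:
  (δc)² = 46.2;  (δr)² = 0.0169
δS = √(46.3) = 6.80

6.80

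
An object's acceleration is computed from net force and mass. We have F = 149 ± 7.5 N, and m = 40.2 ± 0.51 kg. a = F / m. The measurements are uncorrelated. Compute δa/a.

Since a is a product/quotient, work with relative uncertainties:
  (1·δF/F)² = (1×0.0503)² = 0.00253;  (-1·δm/m)² = (-1×0.0127)² = 0.000161
δa/a = √(0.00269) = 0.0519

0.0519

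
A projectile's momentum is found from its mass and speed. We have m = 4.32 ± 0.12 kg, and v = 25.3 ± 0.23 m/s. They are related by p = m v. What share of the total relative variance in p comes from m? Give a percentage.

(δp/p)² = (1·δm/m)² + (1·δv/v)²
  m term: (1×0.0278)² = 0.000772
  v term: (1×0.00909)² = 8.26e-05
Total = 0.000854. Share from m = 0.000772/0.000854 = 0.903.

90.3%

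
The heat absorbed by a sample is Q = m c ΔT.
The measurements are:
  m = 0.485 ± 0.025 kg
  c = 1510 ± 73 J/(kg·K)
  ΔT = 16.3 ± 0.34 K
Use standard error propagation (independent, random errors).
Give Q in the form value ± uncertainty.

Relative error in a monomial: (δQ/Q)² = Σ (nᵢ · δxᵢ/xᵢ)².
  (1·δm/m)² = (1×0.0515)² = 0.00266;  (1·δc/c)² = (1×0.0483)² = 0.00234;  (1·δΔT/ΔT)² = (1×0.0209)² = 0.000435
δQ/Q = √(0.00543) = 0.0737
Q = 11900 J, so δQ = 0.0737 × 11900 = 880 J.

11900 ± 880 J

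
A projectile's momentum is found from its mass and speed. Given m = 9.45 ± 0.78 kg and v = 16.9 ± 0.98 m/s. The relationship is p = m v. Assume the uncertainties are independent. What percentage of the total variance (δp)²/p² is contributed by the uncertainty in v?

(δp/p)² = (1·δm/m)² + (1·δv/v)²
  m term: (1×0.0825)² = 0.00681
  v term: (1×0.0580)² = 0.00336
Total = 0.0102. Share from v = 0.00336/0.0102 = 0.330.

33.0%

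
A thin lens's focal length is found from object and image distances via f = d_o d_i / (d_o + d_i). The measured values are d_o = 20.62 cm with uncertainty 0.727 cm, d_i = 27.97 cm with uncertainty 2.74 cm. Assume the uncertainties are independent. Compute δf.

∂f/∂d_o = (d_i/(d_o+d_i))² = 0.331;  ∂f/∂d_i = (d_o/(d_o+d_i))² = 0.180
δf = √((∂f/∂d_o · δd_o)² + (∂f/∂d_i · δd_i)²) = √(0.0580 + 0.243) = 0.549 cm

0.549 cm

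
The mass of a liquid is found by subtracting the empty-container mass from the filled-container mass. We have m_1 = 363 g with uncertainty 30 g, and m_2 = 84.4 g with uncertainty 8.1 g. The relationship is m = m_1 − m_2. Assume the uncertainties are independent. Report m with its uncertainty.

Absolute uncertainties add in quadrature for a linear combination:
  (δm_1)² = 900;  (δm_2)² = 65.6
δm = √(966) = 31.1 g
m = 279 g.

279 ± 31.1 g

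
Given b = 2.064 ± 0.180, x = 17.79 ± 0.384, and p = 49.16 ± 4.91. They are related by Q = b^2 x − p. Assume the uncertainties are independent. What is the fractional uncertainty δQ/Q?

Let w = b^2·x = 75.79. δw/w = √((2·δb/b)² + (1·δx/x)²) = √(0.0304 + 0.000466) = 0.176, so δw = 13.3.
Q = w − p: δQ = √(δw² + δp²) = √(177 + 24.1) = 14.2
Q = 26.63, so δQ/Q = 14.2/26.63 = 0.533.

0.533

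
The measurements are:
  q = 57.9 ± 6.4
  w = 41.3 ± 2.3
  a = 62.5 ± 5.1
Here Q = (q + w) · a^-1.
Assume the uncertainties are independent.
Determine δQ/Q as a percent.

Let u = q + w = 99.2. δu = √(δq² + δw²) = √(41.0 + 5.29) = 6.80, so δu/u = 0.0686.
Q is then a monomial in u, a:
δQ/Q = √((δu/u)² + (-1·δa/a)²) = √(0.00470 + 0.00666) = 0.107

10.7%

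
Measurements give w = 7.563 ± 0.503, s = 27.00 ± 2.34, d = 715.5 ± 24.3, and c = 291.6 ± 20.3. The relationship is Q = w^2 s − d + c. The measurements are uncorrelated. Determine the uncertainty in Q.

247

Let p = w^2·s = 1544. δp/p = √((2·δw/w)² + (1·δs/s)²) = √(0.0177 + 0.00751) = 0.159, so δp = 245.
Q = p − d + c: δQ = √(δp² + δd² + δc²) = √(60100 + 590 + 412) = 247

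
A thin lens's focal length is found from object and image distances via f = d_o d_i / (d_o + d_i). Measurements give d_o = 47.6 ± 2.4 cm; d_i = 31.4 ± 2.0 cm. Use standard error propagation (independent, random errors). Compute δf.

∂f/∂d_o = (d_i/(d_o+d_i))² = 0.158;  ∂f/∂d_i = (d_o/(d_o+d_i))² = 0.363
δf = √((∂f/∂d_o · δd_o)² + (∂f/∂d_i · δd_i)²) = √(0.144 + 0.527) = 0.819 cm

0.819 cm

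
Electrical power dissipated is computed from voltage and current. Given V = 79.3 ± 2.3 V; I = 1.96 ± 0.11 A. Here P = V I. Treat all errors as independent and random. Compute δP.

Relative error in a monomial: (δP/P)² = Σ (nᵢ · δxᵢ/xᵢ)².
  (1·δV/V)² = (1×0.0290)² = 0.000841;  (1·δI/I)² = (1×0.0561)² = 0.00315
δP/P = √(0.00399) = 0.0632
P = 155 W, so δP = 0.0632 × 155 = 9.82 W.

9.82 W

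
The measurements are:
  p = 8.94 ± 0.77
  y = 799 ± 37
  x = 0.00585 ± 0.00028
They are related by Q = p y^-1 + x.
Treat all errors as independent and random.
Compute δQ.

0.00113

Let w = p·y^-1 = 0.0112. δw/w = √((1·δp/p)² + (-1·δy/y)²) = √(0.00742 + 0.00214) = 0.0978, so δw = 0.00109.
Q = w + x: δQ = √(δw² + δx²) = √(1.2e-06 + 7.84e-08) = 0.00113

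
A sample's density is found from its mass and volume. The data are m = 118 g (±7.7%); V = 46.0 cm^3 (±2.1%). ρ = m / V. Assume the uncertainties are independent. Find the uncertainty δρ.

ρ is a product of powers, so relative uncertainties combine in quadrature:
  (1·δm/m)² = (1×0.0770)² = 0.00593;  (-1·δV/V)² = (-1×0.0210)² = 0.000441
δρ/ρ = √(0.00637) = 0.0798
ρ = 2.57 g/cm^3, so δρ = 0.0798 × 2.57 = 0.205 g/cm^3.

0.205 g/cm^3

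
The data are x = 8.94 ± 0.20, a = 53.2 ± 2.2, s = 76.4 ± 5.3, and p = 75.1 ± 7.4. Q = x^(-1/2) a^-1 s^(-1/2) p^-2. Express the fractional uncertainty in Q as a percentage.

20.5%

For a monomial Q ∝ x^(-1/2), a^-1, s^(-1/2), p^-2, fractional errors add in quadrature:
  (−½·δx/x)² = (-0.5×0.0224)² = 0.000125;  (-1·δa/a)² = (-1×0.0414)² = 0.00171;  (−½·δs/s)² = (-0.5×0.0694)² = 0.00120;  (-2·δp/p)² = (-2×0.0985)² = 0.0388
δQ/Q = √(0.0419) = 0.205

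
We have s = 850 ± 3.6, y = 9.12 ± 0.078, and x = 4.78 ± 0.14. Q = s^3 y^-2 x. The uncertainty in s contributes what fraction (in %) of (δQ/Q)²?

(δQ/Q)² = (3·δs/s)² + (-2·δy/y)² + (1·δx/x)²
  s term: (3×0.00424)² = 0.000161
  y term: (-2×0.00855)² = 0.000293
  x term: (1×0.0293)² = 0.000858
Total = 0.00131. Share from s = 0.000161/0.00131 = 0.123.

12.3%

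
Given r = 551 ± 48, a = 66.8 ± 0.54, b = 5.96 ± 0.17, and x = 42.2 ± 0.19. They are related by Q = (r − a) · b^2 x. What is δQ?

83100

Let u = r − a = 484. δu = √(δr² + δa²) = √(2300 + 0.292) = 48.0, so δu/u = 0.0991.
Q is then a monomial in u, b, x:
δQ/Q = √((δu/u)² + (2·δb/b)² + (1·δx/x)²) = √(0.00983 + 0.00325 + 2.03e-05) = 0.114
Q = 7.26e+05, so δQ = 0.114 × 7.26e+05 = 83100.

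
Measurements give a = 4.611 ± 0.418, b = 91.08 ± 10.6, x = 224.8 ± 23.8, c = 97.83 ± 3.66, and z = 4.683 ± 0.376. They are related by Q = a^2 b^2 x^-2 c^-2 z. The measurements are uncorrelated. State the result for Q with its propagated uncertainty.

0.001708 ± 0.000648

Products/powers → add relative errors in quadrature, weighted by exponent:
  (2·δa/a)² = (2×0.0907)² = 0.0329;  (2·δb/b)² = (2×0.116)² = 0.0542;  (-2·δx/x)² = (-2×0.106)² = 0.0448;  (-2·δc/c)² = (-2×0.0374)² = 0.00560;  (1·δz/z)² = (1×0.0803)² = 0.00645
δQ/Q = √(0.144) = 0.379
Q = 0.001708, so δQ = 0.379 × 0.001708 = 0.000648.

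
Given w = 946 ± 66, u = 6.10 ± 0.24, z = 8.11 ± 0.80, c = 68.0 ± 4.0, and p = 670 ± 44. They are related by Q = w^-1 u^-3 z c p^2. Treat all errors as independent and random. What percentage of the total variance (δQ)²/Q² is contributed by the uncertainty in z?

(δQ/Q)² = (-1·δw/w)² + (-3·δu/u)² + (1·δz/z)² + (1·δc/c)² + (2·δp/p)²
  w term: (-1×0.0698)² = 0.00487
  u term: (-3×0.0393)² = 0.0139
  z term: (1×0.0986)² = 0.00973
  c term: (1×0.0588)² = 0.00346
  p term: (2×0.0657)² = 0.0173
Total = 0.0492. Share from z = 0.00973/0.0492 = 0.198.

19.8%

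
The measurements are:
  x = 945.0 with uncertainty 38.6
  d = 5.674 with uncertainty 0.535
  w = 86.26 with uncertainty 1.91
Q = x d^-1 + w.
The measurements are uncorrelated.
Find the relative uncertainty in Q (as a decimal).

Let p = x·d^-1 = 166.5. δp/p = √((1·δx/x)² + (-1·δd/d)²) = √(0.00167 + 0.00889) = 0.103, so δp = 17.1.
Q = p + w: δQ = √(δp² + δw²) = √(293 + 3.65) = 17.2
Q = 252.8, so δQ/Q = 17.2/252.8 = 0.0681.

0.0681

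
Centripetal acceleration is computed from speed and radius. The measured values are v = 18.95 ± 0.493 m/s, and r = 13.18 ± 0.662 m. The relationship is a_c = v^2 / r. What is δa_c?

1.97 m/s^2

Each factor contributes (exponent × relative error)² to (δa_c/a_c)²:
  (2·δv/v)² = (2×0.0260)² = 0.00271;  (-1·δr/r)² = (-1×0.0502)² = 0.00252
δa_c/a_c = √(0.00523) = 0.0723
a_c = 27.25 m/s^2, so δa_c = 0.0723 × 27.25 = 1.97 m/s^2.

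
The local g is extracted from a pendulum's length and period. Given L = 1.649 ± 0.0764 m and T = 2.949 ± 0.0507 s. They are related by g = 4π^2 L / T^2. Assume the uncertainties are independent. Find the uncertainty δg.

0.432 m/s^2

Relative error in a monomial: (δg/g)² = Σ (nᵢ · δxᵢ/xᵢ)².
  (1·δL/L)² = (1×0.0463)² = 0.00215;  (-2·δT/T)² = (-2×0.0172)² = 0.00118
δg/g = √(0.00333) = 0.0577
g = 7.486 m/s^2, so δg = 0.0577 × 7.486 = 0.432 m/s^2.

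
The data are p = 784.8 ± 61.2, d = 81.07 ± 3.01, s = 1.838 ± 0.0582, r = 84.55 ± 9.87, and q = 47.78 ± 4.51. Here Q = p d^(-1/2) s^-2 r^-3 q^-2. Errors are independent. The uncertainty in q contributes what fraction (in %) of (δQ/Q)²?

(δQ/Q)² = (1·δp/p)² + (−½·δd/d)² + (-2·δs/s)² + (-3·δr/r)² + (-2·δq/q)²
  p term: (1×0.0780)² = 0.00608
  d term: (-0.5×0.0371)² = 0.000345
  s term: (-2×0.0317)² = 0.00401
  r term: (-3×0.117)² = 0.123
  q term: (-2×0.0944)² = 0.0356
Total = 0.169. Share from q = 0.0356/0.169 = 0.211.

21.1%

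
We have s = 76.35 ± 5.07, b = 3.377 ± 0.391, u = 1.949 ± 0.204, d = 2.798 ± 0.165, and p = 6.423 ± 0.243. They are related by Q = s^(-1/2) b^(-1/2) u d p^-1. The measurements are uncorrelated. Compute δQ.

Q is a product of powers, so relative uncertainties combine in quadrature:
  (−½·δs/s)² = (-0.5×0.0664)² = 0.00110;  (−½·δb/b)² = (-0.5×0.116)² = 0.00335;  (1·δu/u)² = (1×0.105)² = 0.0110;  (1·δd/d)² = (1×0.0590)² = 0.00348;  (-1·δp/p)² = (-1×0.0378)² = 0.00143
δQ/Q = √(0.0203) = 0.143
Q = 0.05288, so δQ = 0.143 × 0.05288 = 0.00754.

0.00754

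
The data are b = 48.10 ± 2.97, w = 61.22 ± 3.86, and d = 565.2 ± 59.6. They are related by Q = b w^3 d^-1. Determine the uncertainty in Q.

For a monomial Q ∝ b, w^3, d^-1, fractional errors add in quadrature:
  (1·δb/b)² = (1×0.0617)² = 0.00381;  (3·δw/w)² = (3×0.0631)² = 0.0358;  (-1·δd/d)² = (-1×0.105)² = 0.0111
δQ/Q = √(0.0507) = 0.225
Q = 19530, so δQ = 0.225 × 19530 = 4400.

4400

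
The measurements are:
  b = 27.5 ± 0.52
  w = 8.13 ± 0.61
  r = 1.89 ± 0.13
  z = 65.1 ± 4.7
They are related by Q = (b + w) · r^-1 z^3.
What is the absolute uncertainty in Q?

1.19e+06

Let u = b + w = 35.6. δu = √(δb² + δw²) = √(0.270 + 0.372) = 0.802, so δu/u = 0.0225.
Q is then a monomial in u, r, z:
δQ/Q = √((δu/u)² + (-1·δr/r)² + (3·δz/z)²) = √(0.000506 + 0.00473 + 0.0469) = 0.228
Q = 5.2e+06, so δQ = 0.228 × 5.2e+06 = 1.19e+06.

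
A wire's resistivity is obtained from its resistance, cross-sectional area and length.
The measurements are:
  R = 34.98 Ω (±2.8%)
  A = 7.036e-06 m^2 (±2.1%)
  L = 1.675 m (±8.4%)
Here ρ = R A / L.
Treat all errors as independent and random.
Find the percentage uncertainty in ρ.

For a monomial ρ ∝ R, A, L^-1, fractional errors add in quadrature:
  (1·δR/R)² = (1×0.0280)² = 0.000784;  (1·δA/A)² = (1×0.0210)² = 0.000441;  (-1·δL/L)² = (-1×0.0840)² = 0.00706
δρ/ρ = √(0.00828) = 0.0910

9.10%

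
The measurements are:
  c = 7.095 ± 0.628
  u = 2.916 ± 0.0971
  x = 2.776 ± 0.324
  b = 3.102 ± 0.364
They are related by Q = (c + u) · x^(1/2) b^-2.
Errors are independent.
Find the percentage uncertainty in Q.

Let w = c + u = 10.01. δw = √(δc² + δu²) = √(0.394 + 0.00943) = 0.635, so δw/w = 0.0635.
Q is then a monomial in w, x, b:
δQ/Q = √((δw/w)² + (½·δx/x)² + (-2·δb/b)²) = √(0.00403 + 0.00341 + 0.0551) = 0.250

25.0%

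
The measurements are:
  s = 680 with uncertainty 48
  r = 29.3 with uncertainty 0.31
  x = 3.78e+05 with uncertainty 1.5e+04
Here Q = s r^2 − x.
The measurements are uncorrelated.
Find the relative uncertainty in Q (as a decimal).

Let p = s·r^2 = 5.84e+05. δp/p = √((1·δs/s)² + (2·δr/r)²) = √(0.00498 + 0.000448) = 0.0737, so δp = 43000.
Q = p − x: δQ = √(δp² + δx²) = √(1.85e+09 + 2.25e+08) = 45600
Q = 2.06e+05, so δQ/Q = 45600/2.06e+05 = 0.221.

0.221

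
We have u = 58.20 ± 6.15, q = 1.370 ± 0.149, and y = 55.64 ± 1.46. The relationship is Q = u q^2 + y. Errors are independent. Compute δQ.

Let p = u·q^2 = 109.2. δp/p = √((1·δu/u)² + (2·δq/q)²) = √(0.0112 + 0.0473) = 0.242, so δp = 26.4.
Q = p + y: δQ = √(δp² + δy²) = √(698 + 2.13) = 26.5

26.5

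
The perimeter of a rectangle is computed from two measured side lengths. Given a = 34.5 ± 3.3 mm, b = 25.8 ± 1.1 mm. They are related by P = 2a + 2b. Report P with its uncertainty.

121 ± 6.96 mm

P is a linear combination, so absolute uncertainties add in quadrature:
  (2·δa)² = 43.6;  (2·δb)² = 4.84
δP = √(48.4) = 6.96 mm
P = 121 mm.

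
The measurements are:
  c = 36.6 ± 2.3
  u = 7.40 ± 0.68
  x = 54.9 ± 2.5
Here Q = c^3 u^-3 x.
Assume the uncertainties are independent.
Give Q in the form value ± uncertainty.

6640 ± 2240

Q is a product of powers, so relative uncertainties combine in quadrature:
  (3·δc/c)² = (3×0.0628)² = 0.0355;  (-3·δu/u)² = (-3×0.0919)² = 0.0760;  (1·δx/x)² = (1×0.0455)² = 0.00207
δQ/Q = √(0.114) = 0.337
Q = 6640, so δQ = 0.337 × 6640 = 2240.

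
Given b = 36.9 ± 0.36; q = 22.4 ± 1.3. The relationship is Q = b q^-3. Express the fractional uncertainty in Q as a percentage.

For a monomial Q ∝ b, q^-3, fractional errors add in quadrature:
  (1·δb/b)² = (1×0.00976)² = 9.52e-05;  (-3·δq/q)² = (-3×0.0580)² = 0.0303
δQ/Q = √(0.0304) = 0.174

17.4%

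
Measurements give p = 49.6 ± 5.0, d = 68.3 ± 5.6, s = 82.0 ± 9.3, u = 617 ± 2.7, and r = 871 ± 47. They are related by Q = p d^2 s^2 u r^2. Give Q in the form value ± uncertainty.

(7.28 ± 2.30) × 10^17

Q is a product of powers, so relative uncertainties combine in quadrature:
  (1·δp/p)² = (1×0.101)² = 0.0102;  (2·δd/d)² = (2×0.0820)² = 0.0269;  (2·δs/s)² = (2×0.113)² = 0.0515;  (1·δu/u)² = (1×0.00438)² = 1.91e-05;  (2·δr/r)² = (2×0.0540)² = 0.0116
δQ/Q = √(0.100) = 0.316
Q = 7.28e+17, so δQ = 0.316 × 7.28e+17 = 2.3e+17.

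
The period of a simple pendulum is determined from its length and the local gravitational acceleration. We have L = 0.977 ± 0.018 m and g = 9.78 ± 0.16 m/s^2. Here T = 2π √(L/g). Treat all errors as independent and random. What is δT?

0.0245 s

Each factor contributes (exponent × relative error)² to (δT/T)²:
  (½·δL/L)² = (0.5×0.0184)² = 8.49e-05;  (−½·δg/g)² = (-0.5×0.0164)² = 6.69e-05
δT/T = √(0.000152) = 0.0123
T = 1.99 s, so δT = 0.0123 × 1.99 = 0.0245 s.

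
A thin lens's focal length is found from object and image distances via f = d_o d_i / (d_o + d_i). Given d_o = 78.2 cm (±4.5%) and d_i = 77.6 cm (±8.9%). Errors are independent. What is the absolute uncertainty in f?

1.95 cm

∂f/∂d_o = (d_i/(d_o+d_i))² = 0.248;  ∂f/∂d_i = (d_o/(d_o+d_i))² = 0.252
δf = √((∂f/∂d_o · δd_o)² + (∂f/∂d_i · δd_i)²) = √(0.762 + 3.03) = 1.95 cm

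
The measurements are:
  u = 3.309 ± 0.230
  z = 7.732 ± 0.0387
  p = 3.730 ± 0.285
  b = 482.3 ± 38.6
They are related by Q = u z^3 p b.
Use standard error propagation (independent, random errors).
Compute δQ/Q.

0.132

Products/powers → add relative errors in quadrature, weighted by exponent:
  (1·δu/u)² = (1×0.0695)² = 0.00483;  (3·δz/z)² = (3×0.00501)² = 0.000225;  (1·δp/p)² = (1×0.0764)² = 0.00584;  (1·δb/b)² = (1×0.0800)² = 0.00641
δQ/Q = √(0.0173) = 0.132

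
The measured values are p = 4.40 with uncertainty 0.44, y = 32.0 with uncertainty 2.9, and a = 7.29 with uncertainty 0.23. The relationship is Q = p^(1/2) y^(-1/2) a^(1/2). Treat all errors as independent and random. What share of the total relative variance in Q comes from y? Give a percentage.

(δQ/Q)² = (½·δp/p)² + (−½·δy/y)² + (½·δa/a)²
  p term: (0.5×0.100)² = 0.00250
  y term: (-0.5×0.0906)² = 0.00205
  a term: (0.5×0.0316)² = 0.000249
Total = 0.00480. Share from y = 0.00205/0.00480 = 0.428.

42.8%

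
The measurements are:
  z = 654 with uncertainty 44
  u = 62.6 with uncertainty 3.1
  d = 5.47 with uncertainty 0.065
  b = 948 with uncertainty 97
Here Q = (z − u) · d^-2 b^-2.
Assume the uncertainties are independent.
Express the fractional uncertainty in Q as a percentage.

Let w = z − u = 591. δw = √(δz² + δu²) = √(1940 + 9.61) = 44.1, so δw/w = 0.0746.
Q is then a monomial in w, d, b:
δQ/Q = √((δw/w)² + (-2·δd/d)² + (-2·δb/b)²) = √(0.00556 + 0.000565 + 0.0419) = 0.219

21.9%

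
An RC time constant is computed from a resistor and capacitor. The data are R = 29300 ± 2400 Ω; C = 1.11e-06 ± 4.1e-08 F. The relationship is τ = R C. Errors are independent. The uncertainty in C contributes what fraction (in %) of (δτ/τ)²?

(δτ/τ)² = (1·δR/R)² + (1·δC/C)²
  R term: (1×0.0819)² = 0.00671
  C term: (1×0.0369)² = 0.00136
Total = 0.00807. Share from C = 0.00136/0.00807 = 0.169.

16.9%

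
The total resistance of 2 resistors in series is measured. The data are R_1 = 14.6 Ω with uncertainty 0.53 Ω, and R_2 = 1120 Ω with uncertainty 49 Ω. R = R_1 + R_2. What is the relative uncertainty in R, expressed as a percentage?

4.32%

Absolute uncertainties add in quadrature for a linear combination:
  (δR_1)² = 0.281;  (δR_2)² = 2400
δR = √(2400) = 49.0 Ω
R = 1130 Ω, so δR/R = 49.0/1130 = 0.0432.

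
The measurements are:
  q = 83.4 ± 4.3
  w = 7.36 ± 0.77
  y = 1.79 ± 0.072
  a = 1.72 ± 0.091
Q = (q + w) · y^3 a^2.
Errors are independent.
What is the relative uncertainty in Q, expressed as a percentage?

Let u = q + w = 90.8. δu = √(δq² + δw²) = √(18.5 + 0.593) = 4.37, so δu/u = 0.0481.
Q is then a monomial in u, y, a:
δQ/Q = √((δu/u)² + (3·δy/y)² + (2·δa/a)²) = √(0.00232 + 0.0146 + 0.0112) = 0.168

16.8%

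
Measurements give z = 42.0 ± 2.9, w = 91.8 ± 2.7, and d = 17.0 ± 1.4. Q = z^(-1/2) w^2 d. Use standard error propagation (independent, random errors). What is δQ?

2360

Each factor contributes (exponent × relative error)² to (δQ/Q)²:
  (−½·δz/z)² = (-0.5×0.0690)² = 0.00119;  (2·δw/w)² = (2×0.0294)² = 0.00346;  (1·δd/d)² = (1×0.0824)² = 0.00678
δQ/Q = √(0.0114) = 0.107
Q = 22100, so δQ = 0.107 × 22100 = 2360.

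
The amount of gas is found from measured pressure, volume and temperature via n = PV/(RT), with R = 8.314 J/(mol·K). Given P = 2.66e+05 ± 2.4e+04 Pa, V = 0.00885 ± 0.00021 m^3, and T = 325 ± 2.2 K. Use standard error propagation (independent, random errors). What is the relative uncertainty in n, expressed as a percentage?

For a monomial n ∝ P, V, T^-1, fractional errors add in quadrature:
  (1·δP/P)² = (1×0.0902)² = 0.00814;  (1·δV/V)² = (1×0.0237)² = 0.000563;  (-1·δT/T)² = (-1×0.00677)² = 4.58e-05
δn/n = √(0.00875) = 0.0935

9.35%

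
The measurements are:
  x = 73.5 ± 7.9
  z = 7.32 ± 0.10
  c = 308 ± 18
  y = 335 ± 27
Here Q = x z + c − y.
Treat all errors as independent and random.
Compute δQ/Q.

Let p = x·z = 538. δp/p = √((1·δx/x)² + (1·δz/z)²) = √(0.0116 + 0.000187) = 0.108, so δp = 58.3.
Q = p + c − y: δQ = √(δp² + δc² + δy²) = √(3400 + 324 + 729) = 66.7
Q = 511, so δQ/Q = 66.7/511 = 0.131.

0.131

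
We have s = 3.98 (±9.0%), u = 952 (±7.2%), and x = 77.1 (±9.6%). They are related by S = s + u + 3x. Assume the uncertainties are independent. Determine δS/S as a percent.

6.07%

Each term contributes (cᵢ δxᵢ)² to (δS)²:
  (δs)² = 0.128;  (δu)² = 4700;  (3·δx)² = 493
δS = √(5190) = 72.1
S = 1190, so δS/S = 72.1/1190 = 0.0607.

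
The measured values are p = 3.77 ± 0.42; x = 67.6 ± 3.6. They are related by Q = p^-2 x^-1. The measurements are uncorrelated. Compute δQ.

Q is a product of powers, so relative uncertainties combine in quadrature:
  (-2·δp/p)² = (-2×0.111)² = 0.0496;  (-1·δx/x)² = (-1×0.0533)² = 0.00284
δQ/Q = √(0.0525) = 0.229
Q = 0.00104, so δQ = 0.229 × 0.00104 = 0.000238.

0.000238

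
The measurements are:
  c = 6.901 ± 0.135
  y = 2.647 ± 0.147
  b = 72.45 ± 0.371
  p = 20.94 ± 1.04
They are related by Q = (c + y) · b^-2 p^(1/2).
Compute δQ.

Let u = c + y = 9.548. δu = √(δc² + δy²) = √(0.0182 + 0.0216) = 0.200, so δu/u = 0.0209.
Q is then a monomial in u, b, p:
δQ/Q = √((δu/u)² + (-2·δb/b)² + (½·δp/p)²) = √(0.000437 + 0.000105 + 0.000617) = 0.0340
Q = 0.008324, so δQ = 0.0340 × 0.008324 = 0.000283.

0.000283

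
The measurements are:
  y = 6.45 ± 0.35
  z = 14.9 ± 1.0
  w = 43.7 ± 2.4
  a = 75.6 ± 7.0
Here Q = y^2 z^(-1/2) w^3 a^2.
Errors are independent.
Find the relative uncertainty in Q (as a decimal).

Q is a product of powers, so relative uncertainties combine in quadrature:
  (2·δy/y)² = (2×0.0543)² = 0.0118;  (−½·δz/z)² = (-0.5×0.0671)² = 0.00113;  (3·δw/w)² = (3×0.0549)² = 0.0271;  (2·δa/a)² = (2×0.0926)² = 0.0343
δQ/Q = √(0.0743) = 0.273

0.273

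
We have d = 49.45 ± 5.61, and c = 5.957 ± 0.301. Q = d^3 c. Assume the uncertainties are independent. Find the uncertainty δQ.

2.48e+05

Q is a product of powers, so relative uncertainties combine in quadrature:
  (3·δd/d)² = (3×0.113)² = 0.116;  (1·δc/c)² = (1×0.0505)² = 0.00255
δQ/Q = √(0.118) = 0.344
Q = 720300, so δQ = 0.344 × 720300 = 2.48e+05.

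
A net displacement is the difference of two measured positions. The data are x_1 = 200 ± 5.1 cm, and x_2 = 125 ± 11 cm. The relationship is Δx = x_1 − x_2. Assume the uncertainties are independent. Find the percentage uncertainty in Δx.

16.2%

Absolute uncertainties add in quadrature for a linear combination:
  (δx_1)² = 26.0;  (δx_2)² = 121
δΔx = √(147) = 12.1 cm
Δx = 75.0 cm, so δΔx/Δx = 12.1/75.0 = 0.162.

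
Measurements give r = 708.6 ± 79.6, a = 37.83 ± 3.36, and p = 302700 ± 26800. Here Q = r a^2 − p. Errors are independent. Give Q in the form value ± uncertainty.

(7.114 ± 2.15) × 10^5

Let w = r·a^2 = 1.014e+06. δw/w = √((1·δr/r)² + (2·δa/a)²) = √(0.0126 + 0.0316) = 0.210, so δw = 2.13e+05.
Q = w − p: δQ = √(δw² + δp²) = √(4.54e+10 + 7.18e+08) = 2.15e+05
Q = 711400.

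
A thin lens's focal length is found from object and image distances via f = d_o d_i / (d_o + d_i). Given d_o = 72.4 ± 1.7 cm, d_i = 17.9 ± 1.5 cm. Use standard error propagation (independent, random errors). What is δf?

0.967 cm

∂f/∂d_o = (d_i/(d_o+d_i))² = 0.0393;  ∂f/∂d_i = (d_o/(d_o+d_i))² = 0.643
δf = √((∂f/∂d_o · δd_o)² + (∂f/∂d_i · δd_i)²) = √(0.00446 + 0.930) = 0.967 cm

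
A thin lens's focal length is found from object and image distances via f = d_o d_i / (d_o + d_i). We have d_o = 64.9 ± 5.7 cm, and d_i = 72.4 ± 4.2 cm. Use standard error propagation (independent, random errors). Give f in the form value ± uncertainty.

∂f/∂d_o = (d_i/(d_o+d_i))² = 0.278;  ∂f/∂d_i = (d_o/(d_o+d_i))² = 0.223
δf = √((∂f/∂d_o · δd_o)² + (∂f/∂d_i · δd_i)²) = √(2.51 + 0.881) = 1.84 cm
f = 34.2 cm.

34.2 ± 1.84 cm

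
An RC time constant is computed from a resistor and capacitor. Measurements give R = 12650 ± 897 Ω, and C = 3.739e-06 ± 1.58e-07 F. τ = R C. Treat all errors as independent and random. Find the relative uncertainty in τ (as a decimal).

0.0825

Since τ is a product/quotient, work with relative uncertainties:
  (1·δR/R)² = (1×0.0709)² = 0.00503;  (1·δC/C)² = (1×0.0423)² = 0.00179
δτ/τ = √(0.00681) = 0.0825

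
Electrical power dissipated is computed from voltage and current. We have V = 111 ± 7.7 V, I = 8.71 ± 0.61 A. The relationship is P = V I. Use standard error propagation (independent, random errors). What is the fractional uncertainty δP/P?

0.0986

P is a product of powers, so relative uncertainties combine in quadrature:
  (1·δV/V)² = (1×0.0694)² = 0.00481;  (1·δI/I)² = (1×0.0700)² = 0.00490
δP/P = √(0.00972) = 0.0986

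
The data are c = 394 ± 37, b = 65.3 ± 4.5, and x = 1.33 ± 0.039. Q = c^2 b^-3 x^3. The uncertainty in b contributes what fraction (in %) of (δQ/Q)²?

(δQ/Q)² = (2·δc/c)² + (-3·δb/b)² + (3·δx/x)²
  c term: (2×0.0939)² = 0.0353
  b term: (-3×0.0689)² = 0.0427
  x term: (3×0.0293)² = 0.00774
Total = 0.0858. Share from b = 0.0427/0.0858 = 0.498.

49.8%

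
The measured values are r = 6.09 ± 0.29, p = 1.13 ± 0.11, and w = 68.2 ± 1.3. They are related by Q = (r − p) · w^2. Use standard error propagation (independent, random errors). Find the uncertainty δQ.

Let u = r − p = 4.96. δu = √(δr² + δp²) = √(0.0841 + 0.0121) = 0.310, so δu/u = 0.0625.
Q is then a monomial in u, w:
δQ/Q = √((δu/u)² + (2·δw/w)²) = √(0.00391 + 0.00145) = 0.0732
Q = 23100, so δQ = 0.0732 × 23100 = 1690.

1690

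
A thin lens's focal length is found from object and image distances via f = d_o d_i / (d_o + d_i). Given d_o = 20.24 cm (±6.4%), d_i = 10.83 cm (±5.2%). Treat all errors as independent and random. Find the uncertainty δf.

0.286 cm

∂f/∂d_o = (d_i/(d_o+d_i))² = 0.121;  ∂f/∂d_i = (d_o/(d_o+d_i))² = 0.424
δf = √((∂f/∂d_o · δd_o)² + (∂f/∂d_i · δd_i)²) = √(0.0248 + 0.0571) = 0.286 cm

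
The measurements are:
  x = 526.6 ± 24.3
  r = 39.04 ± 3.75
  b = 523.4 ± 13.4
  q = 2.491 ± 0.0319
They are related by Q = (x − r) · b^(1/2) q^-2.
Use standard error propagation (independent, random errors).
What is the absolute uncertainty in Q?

Let u = x − r = 487.6. δu = √(δx² + δr²) = √(590 + 14.1) = 24.6, so δu/u = 0.0504.
Q is then a monomial in u, b, q:
δQ/Q = √((δu/u)² + (½·δb/b)² + (-2·δq/q)²) = √(0.00254 + 0.000164 + 0.000656) = 0.0580
Q = 1798, so δQ = 0.0580 × 1798 = 104.

104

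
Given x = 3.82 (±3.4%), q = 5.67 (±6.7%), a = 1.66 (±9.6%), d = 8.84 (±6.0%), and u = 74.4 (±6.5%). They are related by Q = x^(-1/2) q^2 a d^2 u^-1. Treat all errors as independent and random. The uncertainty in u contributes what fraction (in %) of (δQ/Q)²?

(δQ/Q)² = (−½·δx/x)² + (2·δq/q)² + (1·δa/a)² + (2·δd/d)² + (-1·δu/u)²
  x term: (-0.5×0.0340)² = 0.000289
  q term: (2×0.0670)² = 0.0180
  a term: (1×0.0960)² = 0.00922
  d term: (2×0.0600)² = 0.0144
  u term: (-1×0.0650)² = 0.00423
Total = 0.0461. Share from u = 0.00423/0.0461 = 0.0917.

9.17%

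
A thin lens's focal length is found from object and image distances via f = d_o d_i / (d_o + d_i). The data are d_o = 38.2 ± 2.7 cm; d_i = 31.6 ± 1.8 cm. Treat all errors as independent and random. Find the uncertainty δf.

∂f/∂d_o = (d_i/(d_o+d_i))² = 0.205;  ∂f/∂d_i = (d_o/(d_o+d_i))² = 0.300
δf = √((∂f/∂d_o · δd_o)² + (∂f/∂d_i · δd_i)²) = √(0.306 + 0.291) = 0.773 cm

0.773 cm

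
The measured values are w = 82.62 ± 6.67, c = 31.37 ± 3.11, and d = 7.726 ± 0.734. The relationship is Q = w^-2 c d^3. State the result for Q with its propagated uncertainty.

2.119 ± 0.725

Since Q is a product/quotient, work with relative uncertainties:
  (-2·δw/w)² = (-2×0.0807)² = 0.0261;  (1·δc/c)² = (1×0.0991)² = 0.00983;  (3·δd/d)² = (3×0.0950)² = 0.0812
δQ/Q = √(0.117) = 0.342
Q = 2.119, so δQ = 0.342 × 2.119 = 0.725.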